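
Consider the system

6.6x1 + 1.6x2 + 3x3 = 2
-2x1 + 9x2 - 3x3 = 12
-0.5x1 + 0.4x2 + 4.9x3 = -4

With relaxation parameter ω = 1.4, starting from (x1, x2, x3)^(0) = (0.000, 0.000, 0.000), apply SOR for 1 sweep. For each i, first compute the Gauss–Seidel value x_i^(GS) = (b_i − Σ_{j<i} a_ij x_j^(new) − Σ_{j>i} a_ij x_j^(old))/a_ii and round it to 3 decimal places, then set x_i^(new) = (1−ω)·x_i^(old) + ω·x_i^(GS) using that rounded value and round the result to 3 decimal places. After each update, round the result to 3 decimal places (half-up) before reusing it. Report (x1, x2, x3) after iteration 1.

Iteration 1:
  x1: GS value = (2 - (1.6)·0.000 - (3)·0.000) / (6.6) = 0.303;  x1 ← (1−ω)·0.000 + ω·0.303 = 0.424
  x2: GS value = (12 - (-2)·0.424 - (-3)·0.000) / (9) = 1.428;  x2 ← (1−ω)·0.000 + ω·1.428 = 1.999
  x3: GS value = (-4 - (-0.5)·0.424 - (0.4)·1.999) / (4.9) = -0.936;  x3 ← (1−ω)·0.000 + ω·-0.936 = -1.310

(0.424, 1.999, -1.310)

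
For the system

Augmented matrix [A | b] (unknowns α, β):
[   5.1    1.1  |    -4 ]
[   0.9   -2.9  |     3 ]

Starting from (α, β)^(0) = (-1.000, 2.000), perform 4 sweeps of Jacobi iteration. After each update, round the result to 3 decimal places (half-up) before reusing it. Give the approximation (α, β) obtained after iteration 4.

(-0.528, -1.183)

Iteration 1:
  α = (-4 - (1.1)·2.000) / (5.1) = -1.216
  β = (3 - (0.9)·-1.000) / (-2.9) = -1.345
Iteration 2:
  α = (-4 - (1.1)·-1.345) / (5.1) = -0.494
  β = (3 - (0.9)·-1.216) / (-2.9) = -1.412
Iteration 3:
  α = (-4 - (1.1)·-1.412) / (5.1) = -0.480
  β = (3 - (0.9)·-0.494) / (-2.9) = -1.188
Iteration 4:
  α = (-4 - (1.1)·-1.188) / (5.1) = -0.528
  β = (3 - (0.9)·-0.480) / (-2.9) = -1.183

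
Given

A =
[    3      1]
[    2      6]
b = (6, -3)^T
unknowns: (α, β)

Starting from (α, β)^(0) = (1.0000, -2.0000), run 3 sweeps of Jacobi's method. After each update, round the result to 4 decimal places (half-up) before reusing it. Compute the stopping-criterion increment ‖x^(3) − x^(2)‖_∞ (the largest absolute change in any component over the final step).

Iteration 1:
  α = (6 - (1)·-2.0000) / (3) = 2.6667
  β = (-3 - (2)·1.0000) / (6) = -0.8333
Iteration 2:
  α = (6 - (1)·-0.8333) / (3) = 2.2778
  β = (-3 - (2)·2.6667) / (6) = -1.3889
Iteration 3:
  α = (6 - (1)·-1.3889) / (3) = 2.4630
  β = (-3 - (2)·2.2778) / (6) = -1.2593
Change: (0.1852, 0.1296) → max |·| = 0.1852

0.1852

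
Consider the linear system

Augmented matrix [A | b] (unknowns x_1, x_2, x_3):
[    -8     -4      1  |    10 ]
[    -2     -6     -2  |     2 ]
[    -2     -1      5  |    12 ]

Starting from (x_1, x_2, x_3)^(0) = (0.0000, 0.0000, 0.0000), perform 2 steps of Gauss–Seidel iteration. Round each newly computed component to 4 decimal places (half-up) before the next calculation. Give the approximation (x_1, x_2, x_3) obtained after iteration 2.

Iteration 1:
  x_1 = (10 - (-4)·0.0000 - (1)·0.0000) / (-8) = -1.2500
  x_2 = (2 - (-2)·-1.2500 - (-2)·0.0000) / (-6) = 0.0833
  x_3 = (12 - (-2)·-1.2500 - (-1)·0.0833) / (5) = 1.9167
Iteration 2:
  x_1 = (10 - (-4)·0.0833 - (1)·1.9167) / (-8) = -1.0521
  x_2 = (2 - (-2)·-1.0521 - (-2)·1.9167) / (-6) = -0.6215
  x_3 = (12 - (-2)·-1.0521 - (-1)·-0.6215) / (5) = 1.8549

(-1.0521, -0.6215, 1.8549)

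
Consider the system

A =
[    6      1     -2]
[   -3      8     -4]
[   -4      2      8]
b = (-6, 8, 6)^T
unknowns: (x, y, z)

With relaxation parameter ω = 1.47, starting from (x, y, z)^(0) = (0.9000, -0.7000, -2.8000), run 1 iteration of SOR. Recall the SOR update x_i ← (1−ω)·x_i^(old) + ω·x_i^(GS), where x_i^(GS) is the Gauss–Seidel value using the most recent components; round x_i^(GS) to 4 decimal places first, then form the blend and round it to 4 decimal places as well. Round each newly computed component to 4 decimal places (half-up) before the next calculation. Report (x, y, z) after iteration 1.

(-3.0935, -1.9643, 0.8666)

Iteration 1:
  x: GS value = (-6 - (1)·-0.7000 - (-2)·-2.8000) / (6) = -1.8167;  x ← (1−ω)·0.9000 + ω·-1.8167 = -3.0935
  y: GS value = (8 - (-3)·-3.0935 - (-4)·-2.8000) / (8) = -1.5601;  y ← (1−ω)·-0.7000 + ω·-1.5601 = -1.9643
  z: GS value = (6 - (-4)·-3.0935 - (2)·-1.9643) / (8) = -0.3057;  z ← (1−ω)·-2.8000 + ω·-0.3057 = 0.8666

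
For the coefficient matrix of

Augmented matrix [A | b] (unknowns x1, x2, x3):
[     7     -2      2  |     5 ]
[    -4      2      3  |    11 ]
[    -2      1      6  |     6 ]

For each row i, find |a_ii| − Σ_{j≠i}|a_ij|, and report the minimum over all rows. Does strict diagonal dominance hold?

row 1: |7| − (2+2) = 3
row 2: |2| − (4+3) = -5
row 3: |6| − (2+1) = 3
minimum over rows = -5 → not strictly diagonally dominant

-5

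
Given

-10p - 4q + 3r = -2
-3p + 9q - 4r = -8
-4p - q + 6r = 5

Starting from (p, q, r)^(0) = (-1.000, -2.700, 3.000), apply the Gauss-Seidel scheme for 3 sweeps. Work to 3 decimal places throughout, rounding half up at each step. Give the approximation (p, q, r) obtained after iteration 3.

(0.415, -0.211, 1.075)

Iteration 1:
  p = (-2 - (-4)·-2.700 - (3)·3.000) / (-10) = 2.180
  q = (-8 - (-3)·2.180 - (-4)·3.000) / (9) = 1.171
  r = (5 - (-4)·2.180 - (-1)·1.171) / (6) = 2.482
Iteration 2:
  p = (-2 - (-4)·1.171 - (3)·2.482) / (-10) = 0.476
  q = (-8 - (-3)·0.476 - (-4)·2.482) / (9) = 0.373
  r = (5 - (-4)·0.476 - (-1)·0.373) / (6) = 1.213
Iteration 3:
  p = (-2 - (-4)·0.373 - (3)·1.213) / (-10) = 0.415
  q = (-8 - (-3)·0.415 - (-4)·1.213) / (9) = -0.211
  r = (5 - (-4)·0.415 - (-1)·-0.211) / (6) = 1.075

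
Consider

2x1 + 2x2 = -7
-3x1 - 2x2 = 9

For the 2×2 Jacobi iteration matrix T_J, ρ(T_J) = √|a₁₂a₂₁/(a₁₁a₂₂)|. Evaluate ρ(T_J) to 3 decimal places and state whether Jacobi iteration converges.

1.225

a₁₂a₂₁/(a₁₁a₂₂) = (2)·(-3) / ((2)·(-2)) = 1.500000
ρ = √|1.500000| = √1.500000 = 1.225
ρ > 1, so Jacobi diverges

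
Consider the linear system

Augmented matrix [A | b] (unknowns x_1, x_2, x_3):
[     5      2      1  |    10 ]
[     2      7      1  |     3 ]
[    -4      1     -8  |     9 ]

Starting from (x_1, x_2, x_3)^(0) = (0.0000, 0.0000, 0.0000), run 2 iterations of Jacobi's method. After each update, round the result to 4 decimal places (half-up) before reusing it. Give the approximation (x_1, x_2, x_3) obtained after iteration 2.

(2.0536, 0.0179, -2.0714)

Iteration 1:
  x_1 = (10 - (2)·0.0000 - (1)·0.0000) / (5) = 2.0000
  x_2 = (3 - (2)·0.0000 - (1)·0.0000) / (7) = 0.4286
  x_3 = (9 - (-4)·0.0000 - (1)·0.0000) / (-8) = -1.1250
Iteration 2:
  x_1 = (10 - (2)·0.4286 - (1)·-1.1250) / (5) = 2.0536
  x_2 = (3 - (2)·2.0000 - (1)·-1.1250) / (7) = 0.0179
  x_3 = (9 - (-4)·2.0000 - (1)·0.4286) / (-8) = -2.0714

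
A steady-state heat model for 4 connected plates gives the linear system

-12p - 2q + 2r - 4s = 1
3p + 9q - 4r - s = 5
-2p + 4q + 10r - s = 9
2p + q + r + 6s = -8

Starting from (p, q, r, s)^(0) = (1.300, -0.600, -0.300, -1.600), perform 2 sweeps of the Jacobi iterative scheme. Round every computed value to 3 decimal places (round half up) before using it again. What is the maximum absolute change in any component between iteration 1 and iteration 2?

0.949

Iteration 1:
  p = (1 - (-2)·-0.600 - (2)·-0.300 - (-4)·-1.600) / (-12) = 0.500
  q = (5 - (3)·1.300 - (-4)·-0.300 - (-1)·-1.600) / (9) = -0.189
  r = (9 - (-2)·1.300 - (4)·-0.600 - (-1)·-1.600) / (10) = 1.240
  s = (-8 - (2)·1.300 - (1)·-0.600 - (1)·-0.300) / (6) = -1.617
Iteration 2:
  p = (1 - (-2)·-0.189 - (2)·1.240 - (-4)·-1.617) / (-12) = 0.694
  q = (5 - (3)·0.500 - (-4)·1.240 - (-1)·-1.617) / (9) = 0.760
  r = (9 - (-2)·0.500 - (4)·-0.189 - (-1)·-1.617) / (10) = 0.914
  s = (-8 - (2)·0.500 - (1)·-0.189 - (1)·1.240) / (6) = -1.675
Change: (0.194, 0.949, -0.326, -0.058) → max |·| = 0.949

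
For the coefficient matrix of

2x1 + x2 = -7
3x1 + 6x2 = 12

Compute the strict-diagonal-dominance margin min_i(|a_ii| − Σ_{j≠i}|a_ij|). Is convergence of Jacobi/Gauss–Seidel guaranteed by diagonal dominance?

1

row 1: |2| − (1) = 1
row 2: |6| − (3) = 3
minimum over rows = 1 → strictly diagonally dominant (convergence guaranteed)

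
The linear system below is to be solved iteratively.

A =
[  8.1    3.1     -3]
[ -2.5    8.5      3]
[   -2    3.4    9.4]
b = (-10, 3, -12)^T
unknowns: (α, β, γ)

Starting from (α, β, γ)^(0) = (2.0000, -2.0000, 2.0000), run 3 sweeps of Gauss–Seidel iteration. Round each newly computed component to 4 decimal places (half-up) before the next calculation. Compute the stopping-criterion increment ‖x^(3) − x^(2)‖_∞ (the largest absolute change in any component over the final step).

0.4361

Iteration 1:
  α = (-10 - (3.1)·-2.0000 - (-3)·2.0000) / (8.1) = 0.2716
  β = (3 - (-2.5)·0.2716 - (3)·2.0000) / (8.5) = -0.2731
  γ = (-12 - (-2)·0.2716 - (3.4)·-0.2731) / (9.4) = -1.1200
Iteration 2:
  α = (-10 - (3.1)·-0.2731 - (-3)·-1.1200) / (8.1) = -1.5449
  β = (3 - (-2.5)·-1.5449 - (3)·-1.1200) / (8.5) = 0.2939
  γ = (-12 - (-2)·-1.5449 - (3.4)·0.2939) / (9.4) = -1.7116
Iteration 3:
  α = (-10 - (3.1)·0.2939 - (-3)·-1.7116) / (8.1) = -1.9810
  β = (3 - (-2.5)·-1.9810 - (3)·-1.7116) / (8.5) = 0.3744
  γ = (-12 - (-2)·-1.9810 - (3.4)·0.3744) / (9.4) = -1.8335
Change: (-0.4361, 0.0805, -0.1219) → max |·| = 0.4361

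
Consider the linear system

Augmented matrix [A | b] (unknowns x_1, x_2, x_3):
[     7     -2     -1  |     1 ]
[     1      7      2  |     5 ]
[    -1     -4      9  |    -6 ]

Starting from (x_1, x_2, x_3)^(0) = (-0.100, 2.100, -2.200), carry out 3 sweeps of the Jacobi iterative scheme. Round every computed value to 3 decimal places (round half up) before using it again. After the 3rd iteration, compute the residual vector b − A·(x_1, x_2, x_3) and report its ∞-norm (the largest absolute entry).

Iteration 1:
  x_1 = (1 - (-2)·2.100 - (-1)·-2.200) / (7) = 0.429
  x_2 = (5 - (1)·-0.100 - (2)·-2.200) / (7) = 1.357
  x_3 = (-6 - (-1)·-0.100 - (-4)·2.100) / (9) = 0.256
Iteration 2:
  x_1 = (1 - (-2)·1.357 - (-1)·0.256) / (7) = 0.567
  x_2 = (5 - (1)·0.429 - (2)·0.256) / (7) = 0.580
  x_3 = (-6 - (-1)·0.429 - (-4)·1.357) / (9) = -0.016
Iteration 3:
  x_1 = (1 - (-2)·0.580 - (-1)·-0.016) / (7) = 0.306
  x_2 = (5 - (1)·0.567 - (2)·-0.016) / (7) = 0.638
  x_3 = (-6 - (-1)·0.567 - (-4)·0.580) / (9) = -0.346
Residual b − A·x = (-0.212, 0.920, -0.028); ∞-norm = 0.920

0.920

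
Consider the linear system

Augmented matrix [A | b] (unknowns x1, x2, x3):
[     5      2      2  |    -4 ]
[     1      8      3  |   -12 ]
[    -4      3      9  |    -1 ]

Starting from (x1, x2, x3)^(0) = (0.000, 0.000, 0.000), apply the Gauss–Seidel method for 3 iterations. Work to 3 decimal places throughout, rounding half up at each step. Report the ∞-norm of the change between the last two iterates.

0.092

Iteration 1:
  x1 = (-4 - (2)·0.000 - (2)·0.000) / (5) = -0.800
  x2 = (-12 - (1)·-0.800 - (3)·0.000) / (8) = -1.400
  x3 = (-1 - (-4)·-0.800 - (3)·-1.400) / (9) = 0.000
Iteration 2:
  x1 = (-4 - (2)·-1.400 - (2)·0.000) / (5) = -0.240
  x2 = (-12 - (1)·-0.240 - (3)·0.000) / (8) = -1.470
  x3 = (-1 - (-4)·-0.240 - (3)·-1.470) / (9) = 0.272
Iteration 3:
  x1 = (-4 - (2)·-1.470 - (2)·0.272) / (5) = -0.321
  x2 = (-12 - (1)·-0.321 - (3)·0.272) / (8) = -1.562
  x3 = (-1 - (-4)·-0.321 - (3)·-1.562) / (9) = 0.267
Change: (-0.081, -0.092, -0.005) → max |·| = 0.092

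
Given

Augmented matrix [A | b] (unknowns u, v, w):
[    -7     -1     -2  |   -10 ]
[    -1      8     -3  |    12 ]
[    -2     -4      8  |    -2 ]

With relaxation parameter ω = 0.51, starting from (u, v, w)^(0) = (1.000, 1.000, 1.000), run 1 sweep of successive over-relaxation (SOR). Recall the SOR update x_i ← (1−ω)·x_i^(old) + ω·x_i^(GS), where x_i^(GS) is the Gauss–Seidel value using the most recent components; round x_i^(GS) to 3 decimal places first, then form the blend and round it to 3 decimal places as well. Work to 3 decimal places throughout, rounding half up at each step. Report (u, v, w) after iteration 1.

Iteration 1:
  u: GS value = (-10 - (-1)·1.000 - (-2)·1.000) / (-7) = 1.000;  u ← (1−ω)·1.000 + ω·1.000 = 1.000
  v: GS value = (12 - (-1)·1.000 - (-3)·1.000) / (8) = 2.000;  v ← (1−ω)·1.000 + ω·2.000 = 1.510
  w: GS value = (-2 - (-2)·1.000 - (-4)·1.510) / (8) = 0.755;  w ← (1−ω)·1.000 + ω·0.755 = 0.875

(1.000, 1.510, 0.875)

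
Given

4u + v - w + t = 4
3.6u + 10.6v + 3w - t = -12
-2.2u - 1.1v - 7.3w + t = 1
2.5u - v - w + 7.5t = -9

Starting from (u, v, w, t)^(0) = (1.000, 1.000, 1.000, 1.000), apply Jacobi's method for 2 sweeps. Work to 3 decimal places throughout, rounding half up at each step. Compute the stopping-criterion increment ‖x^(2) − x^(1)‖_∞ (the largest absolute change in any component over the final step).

Iteration 1:
  u = (4 - (1)·1.000 - (-1)·1.000 - (1)·1.000) / (4) = 0.750
  v = (-12 - (3.6)·1.000 - (3)·1.000 - (-1)·1.000) / (10.6) = -1.660
  w = (1 - (-2.2)·1.000 - (-1.1)·1.000 - (1)·1.000) / (-7.3) = -0.452
  t = (-9 - (2.5)·1.000 - (-1)·1.000 - (-1)·1.000) / (7.5) = -1.267
Iteration 2:
  u = (4 - (1)·-1.660 - (-1)·-0.452 - (1)·-1.267) / (4) = 1.619
  v = (-12 - (3.6)·0.750 - (3)·-0.452 - (-1)·-1.267) / (10.6) = -1.378
  w = (1 - (-2.2)·0.750 - (-1.1)·-1.660 - (1)·-1.267) / (-7.3) = -0.286
  t = (-9 - (2.5)·0.750 - (-1)·-1.660 - (-1)·-0.452) / (7.5) = -1.732
Change: (0.869, 0.282, 0.166, -0.465) → max |·| = 0.869

0.869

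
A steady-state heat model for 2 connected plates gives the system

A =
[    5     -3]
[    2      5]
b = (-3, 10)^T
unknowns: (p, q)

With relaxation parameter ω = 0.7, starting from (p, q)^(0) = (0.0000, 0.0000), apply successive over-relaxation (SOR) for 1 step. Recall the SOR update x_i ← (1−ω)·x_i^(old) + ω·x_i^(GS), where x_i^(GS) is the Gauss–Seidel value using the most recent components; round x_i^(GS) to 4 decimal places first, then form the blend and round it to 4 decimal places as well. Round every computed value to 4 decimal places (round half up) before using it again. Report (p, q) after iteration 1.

Iteration 1:
  p: GS value = (-3 - (-3)·0.0000) / (5) = -0.6000;  p ← (1−ω)·0.0000 + ω·-0.6000 = -0.4200
  q: GS value = (10 - (2)·-0.4200) / (5) = 2.1680;  q ← (1−ω)·0.0000 + ω·2.1680 = 1.5176

(-0.4200, 1.5176)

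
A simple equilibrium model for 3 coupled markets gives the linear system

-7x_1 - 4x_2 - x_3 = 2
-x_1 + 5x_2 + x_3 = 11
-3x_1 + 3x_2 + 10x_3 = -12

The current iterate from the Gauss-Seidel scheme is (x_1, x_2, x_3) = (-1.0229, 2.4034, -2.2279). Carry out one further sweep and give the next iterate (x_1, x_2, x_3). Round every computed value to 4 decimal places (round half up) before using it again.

One sweep:
  x_1 = (2 - (-4)·2.4034 - (-1)·-2.2279) / (-7) = -1.3408
  x_2 = (11 - (-1)·-1.3408 - (1)·-2.2279) / (5) = 2.3774
  x_3 = (-12 - (-3)·-1.3408 - (3)·2.3774) / (10) = -2.3155

(-1.3408, 2.3774, -2.3155)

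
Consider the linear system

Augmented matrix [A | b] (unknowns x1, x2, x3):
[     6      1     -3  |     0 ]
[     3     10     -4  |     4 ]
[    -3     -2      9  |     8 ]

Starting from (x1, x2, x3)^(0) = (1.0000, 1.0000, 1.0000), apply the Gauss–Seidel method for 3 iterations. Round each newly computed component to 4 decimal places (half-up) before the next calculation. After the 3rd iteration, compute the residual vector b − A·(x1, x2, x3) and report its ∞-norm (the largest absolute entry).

0.0381

Iteration 1:
  x1 = (0 - (1)·1.0000 - (-3)·1.0000) / (6) = 0.3333
  x2 = (4 - (3)·0.3333 - (-4)·1.0000) / (10) = 0.7000
  x3 = (8 - (-3)·0.3333 - (-2)·0.7000) / (9) = 1.1555
Iteration 2:
  x1 = (0 - (1)·0.7000 - (-3)·1.1555) / (6) = 0.4611
  x2 = (4 - (3)·0.4611 - (-4)·1.1555) / (10) = 0.7239
  x3 = (8 - (-3)·0.4611 - (-2)·0.7239) / (9) = 1.2035
Iteration 3:
  x1 = (0 - (1)·0.7239 - (-3)·1.2035) / (6) = 0.4811
  x2 = (4 - (3)·0.4811 - (-4)·1.2035) / (10) = 0.7371
  x3 = (8 - (-3)·0.4811 - (-2)·0.7371) / (9) = 1.2131
Residual b − A·x = (0.0156, 0.0381, -0.0004); ∞-norm = 0.0381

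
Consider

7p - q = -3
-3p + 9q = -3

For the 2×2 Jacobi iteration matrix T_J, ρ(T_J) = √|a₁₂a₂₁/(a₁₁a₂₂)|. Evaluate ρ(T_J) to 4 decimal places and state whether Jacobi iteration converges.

0.2182

a₁₂a₂₁/(a₁₁a₂₂) = (-1)·(-3) / ((7)·(9)) = 0.047619
ρ = √|0.047619| = √0.047619 = 0.2182
ρ < 1, so Jacobi converges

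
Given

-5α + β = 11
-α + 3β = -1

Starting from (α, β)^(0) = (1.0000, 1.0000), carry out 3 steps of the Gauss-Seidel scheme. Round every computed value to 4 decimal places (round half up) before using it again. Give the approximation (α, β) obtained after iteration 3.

Iteration 1:
  α = (11 - (1)·1.0000) / (-5) = -2.0000
  β = (-1 - (-1)·-2.0000) / (3) = -1.0000
Iteration 2:
  α = (11 - (1)·-1.0000) / (-5) = -2.4000
  β = (-1 - (-1)·-2.4000) / (3) = -1.1333
Iteration 3:
  α = (11 - (1)·-1.1333) / (-5) = -2.4267
  β = (-1 - (-1)·-2.4267) / (3) = -1.1422

(-2.4267, -1.1422)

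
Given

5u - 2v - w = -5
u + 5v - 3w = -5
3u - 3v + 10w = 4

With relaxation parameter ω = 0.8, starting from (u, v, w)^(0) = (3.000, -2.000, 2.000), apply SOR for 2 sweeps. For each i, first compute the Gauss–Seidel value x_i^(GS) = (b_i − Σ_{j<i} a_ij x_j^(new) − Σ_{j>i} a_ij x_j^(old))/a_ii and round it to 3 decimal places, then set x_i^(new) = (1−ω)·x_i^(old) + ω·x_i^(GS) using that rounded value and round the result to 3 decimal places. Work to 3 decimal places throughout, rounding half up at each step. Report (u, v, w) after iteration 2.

Iteration 1:
  u: GS value = (-5 - (-2)·-2.000 - (-1)·2.000) / (5) = -1.400;  u ← (1−ω)·3.000 + ω·-1.400 = -0.520
  v: GS value = (-5 - (1)·-0.520 - (-3)·2.000) / (5) = 0.304;  v ← (1−ω)·-2.000 + ω·0.304 = -0.157
  w: GS value = (4 - (3)·-0.520 - (-3)·-0.157) / (10) = 0.509;  w ← (1−ω)·2.000 + ω·0.509 = 0.807
Iteration 2:
  u: GS value = (-5 - (-2)·-0.157 - (-1)·0.807) / (5) = -0.901;  u ← (1−ω)·-0.520 + ω·-0.901 = -0.825
  v: GS value = (-5 - (1)·-0.825 - (-3)·0.807) / (5) = -0.351;  v ← (1−ω)·-0.157 + ω·-0.351 = -0.312
  w: GS value = (4 - (3)·-0.825 - (-3)·-0.312) / (10) = 0.554;  w ← (1−ω)·0.807 + ω·0.554 = 0.605

(-0.825, -0.312, 0.605)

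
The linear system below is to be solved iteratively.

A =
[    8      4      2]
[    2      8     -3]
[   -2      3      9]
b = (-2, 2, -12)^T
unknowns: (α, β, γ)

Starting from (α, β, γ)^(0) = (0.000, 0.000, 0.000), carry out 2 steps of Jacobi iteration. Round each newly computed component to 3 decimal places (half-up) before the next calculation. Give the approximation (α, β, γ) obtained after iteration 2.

Iteration 1:
  α = (-2 - (4)·0.000 - (2)·0.000) / (8) = -0.250
  β = (2 - (2)·0.000 - (-3)·0.000) / (8) = 0.250
  γ = (-12 - (-2)·0.000 - (3)·0.000) / (9) = -1.333
Iteration 2:
  α = (-2 - (4)·0.250 - (2)·-1.333) / (8) = -0.042
  β = (2 - (2)·-0.250 - (-3)·-1.333) / (8) = -0.187
  γ = (-12 - (-2)·-0.250 - (3)·0.250) / (9) = -1.472

(-0.042, -0.187, -1.472)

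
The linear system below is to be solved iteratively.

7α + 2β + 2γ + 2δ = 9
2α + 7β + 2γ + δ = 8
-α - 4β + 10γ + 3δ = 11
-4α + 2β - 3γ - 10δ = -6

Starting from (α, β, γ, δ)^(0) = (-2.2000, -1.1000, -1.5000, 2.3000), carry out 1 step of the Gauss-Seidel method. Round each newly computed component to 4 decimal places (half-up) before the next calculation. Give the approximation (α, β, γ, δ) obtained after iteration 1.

(1.3714, 0.8510, 0.8875, -0.0446)

Iteration 1:
  α = (9 - (2)·-1.1000 - (2)·-1.5000 - (2)·2.3000) / (7) = 1.3714
  β = (8 - (2)·1.3714 - (2)·-1.5000 - (1)·2.3000) / (7) = 0.8510
  γ = (11 - (-1)·1.3714 - (-4)·0.8510 - (3)·2.3000) / (10) = 0.8875
  δ = (-6 - (-4)·1.3714 - (2)·0.8510 - (-3)·0.8875) / (-10) = -0.0446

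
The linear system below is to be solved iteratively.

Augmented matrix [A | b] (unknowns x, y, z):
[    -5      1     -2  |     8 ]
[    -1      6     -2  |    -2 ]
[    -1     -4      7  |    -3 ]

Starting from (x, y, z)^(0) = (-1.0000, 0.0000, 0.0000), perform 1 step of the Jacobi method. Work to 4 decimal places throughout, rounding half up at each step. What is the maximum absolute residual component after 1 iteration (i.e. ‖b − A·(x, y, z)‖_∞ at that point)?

Iteration 1:
  x = (8 - (1)·0.0000 - (-2)·0.0000) / (-5) = -1.6000
  y = (-2 - (-1)·-1.0000 - (-2)·0.0000) / (6) = -0.5000
  z = (-3 - (-1)·-1.0000 - (-4)·0.0000) / (7) = -0.5714
Residual b − A·x = (-0.6428, -1.7428, -2.6002); ∞-norm = 2.6002

2.6002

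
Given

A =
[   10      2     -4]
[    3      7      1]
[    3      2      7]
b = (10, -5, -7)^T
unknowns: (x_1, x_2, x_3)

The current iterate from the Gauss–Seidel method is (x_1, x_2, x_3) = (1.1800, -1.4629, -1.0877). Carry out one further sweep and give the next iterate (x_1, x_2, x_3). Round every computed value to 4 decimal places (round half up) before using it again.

(0.8575, -0.9264, -1.1028)

One sweep:
  x_1 = (10 - (2)·-1.4629 - (-4)·-1.0877) / (10) = 0.8575
  x_2 = (-5 - (3)·0.8575 - (1)·-1.0877) / (7) = -0.9264
  x_3 = (-7 - (3)·0.8575 - (2)·-0.9264) / (7) = -1.1028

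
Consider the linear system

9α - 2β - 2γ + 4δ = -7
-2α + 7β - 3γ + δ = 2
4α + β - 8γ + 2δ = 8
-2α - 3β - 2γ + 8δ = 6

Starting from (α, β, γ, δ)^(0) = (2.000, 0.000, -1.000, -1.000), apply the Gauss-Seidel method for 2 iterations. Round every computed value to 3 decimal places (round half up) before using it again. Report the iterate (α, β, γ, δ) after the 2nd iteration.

(-1.230, -0.753, -1.668, -0.257)

Iteration 1:
  α = (-7 - (-2)·0.000 - (-2)·-1.000 - (4)·-1.000) / (9) = -0.556
  β = (2 - (-2)·-0.556 - (-3)·-1.000 - (1)·-1.000) / (7) = -0.159
  γ = (8 - (4)·-0.556 - (1)·-0.159 - (2)·-1.000) / (-8) = -1.548
  δ = (6 - (-2)·-0.556 - (-3)·-0.159 - (-2)·-1.548) / (8) = 0.164
Iteration 2:
  α = (-7 - (-2)·-0.159 - (-2)·-1.548 - (4)·0.164) / (9) = -1.230
  β = (2 - (-2)·-1.230 - (-3)·-1.548 - (1)·0.164) / (7) = -0.753
  γ = (8 - (4)·-1.230 - (1)·-0.753 - (2)·0.164) / (-8) = -1.668
  δ = (6 - (-2)·-1.230 - (-3)·-0.753 - (-2)·-1.668) / (8) = -0.257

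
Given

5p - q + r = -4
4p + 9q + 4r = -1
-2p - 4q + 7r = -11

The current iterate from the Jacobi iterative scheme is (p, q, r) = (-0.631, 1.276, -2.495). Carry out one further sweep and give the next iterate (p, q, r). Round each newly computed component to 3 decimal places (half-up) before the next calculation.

(-0.046, 1.278, -1.023)

One sweep:
  p = (-4 - (-1)·1.276 - (1)·-2.495) / (5) = -0.046
  q = (-1 - (4)·-0.631 - (4)·-2.495) / (9) = 1.278
  r = (-11 - (-2)·-0.631 - (-4)·1.276) / (7) = -1.023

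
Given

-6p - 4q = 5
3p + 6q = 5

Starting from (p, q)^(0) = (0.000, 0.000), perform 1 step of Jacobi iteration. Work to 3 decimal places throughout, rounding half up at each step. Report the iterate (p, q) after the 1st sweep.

(-0.833, 0.833)

Iteration 1:
  p = (5 - (-4)·0.000) / (-6) = -0.833
  q = (5 - (3)·0.000) / (6) = 0.833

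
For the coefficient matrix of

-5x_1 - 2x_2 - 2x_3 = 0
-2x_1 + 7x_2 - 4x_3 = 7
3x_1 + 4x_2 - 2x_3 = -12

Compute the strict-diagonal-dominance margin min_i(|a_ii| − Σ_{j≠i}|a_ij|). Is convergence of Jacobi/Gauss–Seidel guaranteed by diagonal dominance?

row 1: |-5| − (2+2) = 1
row 2: |7| − (2+4) = 1
row 3: |-2| − (3+4) = -5
minimum over rows = -5 → not strictly diagonally dominant

-5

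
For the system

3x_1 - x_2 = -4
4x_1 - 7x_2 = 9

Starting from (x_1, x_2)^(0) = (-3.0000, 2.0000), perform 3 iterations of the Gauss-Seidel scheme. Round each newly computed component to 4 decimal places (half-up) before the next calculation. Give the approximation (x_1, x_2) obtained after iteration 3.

(-2.1217, -2.4981)

Iteration 1:
  x_1 = (-4 - (-1)·2.0000) / (3) = -0.6667
  x_2 = (9 - (4)·-0.6667) / (-7) = -1.6667
Iteration 2:
  x_1 = (-4 - (-1)·-1.6667) / (3) = -1.8889
  x_2 = (9 - (4)·-1.8889) / (-7) = -2.3651
Iteration 3:
  x_1 = (-4 - (-1)·-2.3651) / (3) = -2.1217
  x_2 = (9 - (4)·-2.1217) / (-7) = -2.4981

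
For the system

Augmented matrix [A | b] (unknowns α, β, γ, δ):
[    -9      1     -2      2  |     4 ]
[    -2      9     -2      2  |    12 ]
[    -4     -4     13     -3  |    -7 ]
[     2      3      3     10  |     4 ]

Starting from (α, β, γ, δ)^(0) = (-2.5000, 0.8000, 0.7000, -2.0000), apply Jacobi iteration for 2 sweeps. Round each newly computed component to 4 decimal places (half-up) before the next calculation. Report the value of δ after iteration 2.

0.6347

Iteration 1:
  α = (4 - (1)·0.8000 - (-2)·0.7000 - (2)·-2.0000) / (-9) = -0.9556
  β = (12 - (-2)·-2.5000 - (-2)·0.7000 - (2)·-2.0000) / (9) = 1.3778
  γ = (-7 - (-4)·-2.5000 - (-4)·0.8000 - (-3)·-2.0000) / (13) = -1.5231
  δ = (4 - (2)·-2.5000 - (3)·0.8000 - (3)·0.7000) / (10) = 0.4500
Iteration 2:
  α = (4 - (1)·1.3778 - (-2)·-1.5231 - (2)·0.4500) / (-9) = 0.1471
  β = (12 - (-2)·-0.9556 - (-2)·-1.5231 - (2)·0.4500) / (9) = 0.6825
  γ = (-7 - (-4)·-0.9556 - (-4)·1.3778 - (-3)·0.4500) / (13) = -0.3047
  δ = (4 - (2)·-0.9556 - (3)·1.3778 - (3)·-1.5231) / (10) = 0.6347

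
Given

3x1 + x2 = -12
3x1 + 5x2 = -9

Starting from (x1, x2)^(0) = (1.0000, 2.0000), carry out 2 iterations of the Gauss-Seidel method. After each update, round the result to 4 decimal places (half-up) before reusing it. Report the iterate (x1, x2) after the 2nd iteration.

(-4.3333, 0.8000)

Iteration 1:
  x1 = (-12 - (1)·2.0000) / (3) = -4.6667
  x2 = (-9 - (3)·-4.6667) / (5) = 1.0000
Iteration 2:
  x1 = (-12 - (1)·1.0000) / (3) = -4.3333
  x2 = (-9 - (3)·-4.3333) / (5) = 0.8000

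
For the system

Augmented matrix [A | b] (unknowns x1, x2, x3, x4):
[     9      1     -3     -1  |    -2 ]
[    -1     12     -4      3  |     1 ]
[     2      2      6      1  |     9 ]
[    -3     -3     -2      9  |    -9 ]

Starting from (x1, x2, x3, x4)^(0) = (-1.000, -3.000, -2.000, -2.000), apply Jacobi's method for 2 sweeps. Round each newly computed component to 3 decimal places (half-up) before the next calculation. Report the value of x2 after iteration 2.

1.769

Iteration 1:
  x1 = (-2 - (1)·-3.000 - (-3)·-2.000 - (-1)·-2.000) / (9) = -0.778
  x2 = (1 - (-1)·-1.000 - (-4)·-2.000 - (3)·-2.000) / (12) = -0.167
  x3 = (9 - (2)·-1.000 - (2)·-3.000 - (1)·-2.000) / (6) = 3.167
  x4 = (-9 - (-3)·-1.000 - (-3)·-3.000 - (-2)·-2.000) / (9) = -2.778
Iteration 2:
  x1 = (-2 - (1)·-0.167 - (-3)·3.167 - (-1)·-2.778) / (9) = 0.543
  x2 = (1 - (-1)·-0.778 - (-4)·3.167 - (3)·-2.778) / (12) = 1.769
  x3 = (9 - (2)·-0.778 - (2)·-0.167 - (1)·-2.778) / (6) = 2.278
  x4 = (-9 - (-3)·-0.778 - (-3)·-0.167 - (-2)·3.167) / (9) = -0.611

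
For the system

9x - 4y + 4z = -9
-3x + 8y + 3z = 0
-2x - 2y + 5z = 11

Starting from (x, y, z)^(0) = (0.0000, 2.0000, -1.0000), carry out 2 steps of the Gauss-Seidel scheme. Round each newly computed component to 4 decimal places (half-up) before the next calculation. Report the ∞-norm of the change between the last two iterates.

2.2370

Iteration 1:
  x = (-9 - (-4)·2.0000 - (4)·-1.0000) / (9) = 0.3333
  y = (0 - (-3)·0.3333 - (3)·-1.0000) / (8) = 0.5000
  z = (11 - (-2)·0.3333 - (-2)·0.5000) / (5) = 2.5333
Iteration 2:
  x = (-9 - (-4)·0.5000 - (4)·2.5333) / (9) = -1.9037
  y = (0 - (-3)·-1.9037 - (3)·2.5333) / (8) = -1.6639
  z = (11 - (-2)·-1.9037 - (-2)·-1.6639) / (5) = 0.7730
Change: (-2.2370, -2.1639, -1.7603) → max |·| = 2.2370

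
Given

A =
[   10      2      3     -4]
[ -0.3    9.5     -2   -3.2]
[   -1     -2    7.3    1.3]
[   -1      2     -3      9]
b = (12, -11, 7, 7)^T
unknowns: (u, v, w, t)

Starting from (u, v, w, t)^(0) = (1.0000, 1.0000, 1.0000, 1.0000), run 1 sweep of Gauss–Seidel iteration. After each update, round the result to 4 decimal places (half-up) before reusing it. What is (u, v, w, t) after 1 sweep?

Iteration 1:
  u = (12 - (2)·1.0000 - (3)·1.0000 - (-4)·1.0000) / (10) = 1.1000
  v = (-11 - (-0.3)·1.1000 - (-2)·1.0000 - (-3.2)·1.0000) / (9.5) = -0.5758
  w = (7 - (-1)·1.1000 - (-2)·-0.5758 - (1.3)·1.0000) / (7.3) = 0.7738
  t = (7 - (-1)·1.1000 - (2)·-0.5758 - (-3)·0.7738) / (9) = 1.2859

(1.1000, -0.5758, 0.7738, 1.2859)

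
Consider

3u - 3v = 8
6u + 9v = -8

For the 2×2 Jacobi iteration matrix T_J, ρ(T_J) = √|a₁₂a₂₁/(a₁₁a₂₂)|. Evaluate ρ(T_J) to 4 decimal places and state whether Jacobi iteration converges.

a₁₂a₂₁/(a₁₁a₂₂) = (-3)·(6) / ((3)·(9)) = -0.666667
ρ = √|-0.666667| = √0.666667 = 0.8165
ρ < 1, so Jacobi converges

0.8165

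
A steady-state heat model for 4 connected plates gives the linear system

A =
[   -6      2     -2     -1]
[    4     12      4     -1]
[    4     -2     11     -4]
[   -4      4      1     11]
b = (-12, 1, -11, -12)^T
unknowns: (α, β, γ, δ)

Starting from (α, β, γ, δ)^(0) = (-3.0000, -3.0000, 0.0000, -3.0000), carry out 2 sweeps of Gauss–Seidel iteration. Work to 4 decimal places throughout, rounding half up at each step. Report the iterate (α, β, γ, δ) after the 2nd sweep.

(2.7057, 0.0963, -1.9854, 0.0385)

Iteration 1:
  α = (-12 - (2)·-3.0000 - (-2)·0.0000 - (-1)·-3.0000) / (-6) = 1.5000
  β = (1 - (4)·1.5000 - (4)·0.0000 - (-1)·-3.0000) / (12) = -0.6667
  γ = (-11 - (4)·1.5000 - (-2)·-0.6667 - (-4)·-3.0000) / (11) = -2.7576
  δ = (-12 - (-4)·1.5000 - (4)·-0.6667 - (1)·-2.7576) / (11) = -0.0523
Iteration 2:
  α = (-12 - (2)·-0.6667 - (-2)·-2.7576 - (-1)·-0.0523) / (-6) = 2.7057
  β = (1 - (4)·2.7057 - (4)·-2.7576 - (-1)·-0.0523) / (12) = 0.0963
  γ = (-11 - (4)·2.7057 - (-2)·0.0963 - (-4)·-0.0523) / (11) = -1.9854
  δ = (-12 - (-4)·2.7057 - (4)·0.0963 - (1)·-1.9854) / (11) = 0.0385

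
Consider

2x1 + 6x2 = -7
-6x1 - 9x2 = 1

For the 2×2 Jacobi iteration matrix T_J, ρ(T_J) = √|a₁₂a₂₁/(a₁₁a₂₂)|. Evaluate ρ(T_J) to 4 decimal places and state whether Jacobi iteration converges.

1.4142

a₁₂a₂₁/(a₁₁a₂₂) = (6)·(-6) / ((2)·(-9)) = 2.000000
ρ = √|2.000000| = √2.000000 = 1.4142
ρ > 1, so Jacobi diverges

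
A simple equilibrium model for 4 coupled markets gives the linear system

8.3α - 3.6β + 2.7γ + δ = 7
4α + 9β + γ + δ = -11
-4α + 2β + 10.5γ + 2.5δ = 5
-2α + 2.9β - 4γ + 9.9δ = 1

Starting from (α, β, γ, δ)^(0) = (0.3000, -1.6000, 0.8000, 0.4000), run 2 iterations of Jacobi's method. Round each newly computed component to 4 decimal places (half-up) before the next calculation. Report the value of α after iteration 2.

Iteration 1:
  α = (7 - (-3.6)·-1.6000 - (2.7)·0.8000 - (1)·0.4000) / (8.3) = -0.1590
  β = (-11 - (4)·0.3000 - (1)·0.8000 - (1)·0.4000) / (9) = -1.4889
  γ = (5 - (-4)·0.3000 - (2)·-1.6000 - (2.5)·0.4000) / (10.5) = 0.8000
  δ = (1 - (-2)·0.3000 - (2.9)·-1.6000 - (-4)·0.8000) / (9.9) = 0.9535
Iteration 2:
  α = (7 - (-3.6)·-1.4889 - (2.7)·0.8000 - (1)·0.9535) / (8.3) = -0.1775
  β = (-11 - (4)·-0.1590 - (1)·0.8000 - (1)·0.9535) / (9) = -1.3464
  γ = (5 - (-4)·-0.1590 - (2)·-1.4889 - (2.5)·0.9535) / (10.5) = 0.4722
  δ = (1 - (-2)·-0.1590 - (2.9)·-1.4889 - (-4)·0.8000) / (9.9) = 0.8283

-0.1775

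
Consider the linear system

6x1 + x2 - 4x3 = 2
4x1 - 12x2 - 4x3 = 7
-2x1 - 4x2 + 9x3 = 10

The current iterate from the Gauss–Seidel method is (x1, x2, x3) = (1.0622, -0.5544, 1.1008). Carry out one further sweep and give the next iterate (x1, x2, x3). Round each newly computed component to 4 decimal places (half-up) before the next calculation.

(1.1596, -0.5637, 1.1183)

One sweep:
  x1 = (2 - (1)·-0.5544 - (-4)·1.1008) / (6) = 1.1596
  x2 = (7 - (4)·1.1596 - (-4)·1.1008) / (-12) = -0.5637
  x3 = (10 - (-2)·1.1596 - (-4)·-0.5637) / (9) = 1.1183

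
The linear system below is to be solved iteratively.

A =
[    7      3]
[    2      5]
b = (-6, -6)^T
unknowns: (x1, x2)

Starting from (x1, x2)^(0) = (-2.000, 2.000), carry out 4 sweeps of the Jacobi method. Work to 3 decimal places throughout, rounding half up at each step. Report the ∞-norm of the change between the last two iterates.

0.177

Iteration 1:
  x1 = (-6 - (3)·2.000) / (7) = -1.714
  x2 = (-6 - (2)·-2.000) / (5) = -0.400
Iteration 2:
  x1 = (-6 - (3)·-0.400) / (7) = -0.686
  x2 = (-6 - (2)·-1.714) / (5) = -0.514
Iteration 3:
  x1 = (-6 - (3)·-0.514) / (7) = -0.637
  x2 = (-6 - (2)·-0.686) / (5) = -0.926
Iteration 4:
  x1 = (-6 - (3)·-0.926) / (7) = -0.460
  x2 = (-6 - (2)·-0.637) / (5) = -0.945
Change: (0.177, -0.019) → max |·| = 0.177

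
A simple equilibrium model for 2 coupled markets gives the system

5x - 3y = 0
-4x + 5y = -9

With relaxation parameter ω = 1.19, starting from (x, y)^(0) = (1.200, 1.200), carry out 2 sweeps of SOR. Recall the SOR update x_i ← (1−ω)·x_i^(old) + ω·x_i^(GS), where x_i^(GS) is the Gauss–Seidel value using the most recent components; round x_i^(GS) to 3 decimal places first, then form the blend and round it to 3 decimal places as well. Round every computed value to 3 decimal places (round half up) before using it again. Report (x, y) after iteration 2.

(-1.384, -3.123)

Iteration 1:
  x: GS value = (0 - (-3)·1.200) / (5) = 0.720;  x ← (1−ω)·1.200 + ω·0.720 = 0.629
  y: GS value = (-9 - (-4)·0.629) / (5) = -1.297;  y ← (1−ω)·1.200 + ω·-1.297 = -1.771
Iteration 2:
  x: GS value = (0 - (-3)·-1.771) / (5) = -1.063;  x ← (1−ω)·0.629 + ω·-1.063 = -1.384
  y: GS value = (-9 - (-4)·-1.384) / (5) = -2.907;  y ← (1−ω)·-1.771 + ω·-2.907 = -3.123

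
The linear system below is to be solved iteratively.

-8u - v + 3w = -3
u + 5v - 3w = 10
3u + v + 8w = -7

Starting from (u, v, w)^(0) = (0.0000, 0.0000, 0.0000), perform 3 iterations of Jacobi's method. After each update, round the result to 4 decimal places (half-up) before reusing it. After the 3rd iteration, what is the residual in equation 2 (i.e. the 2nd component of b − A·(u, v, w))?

0.9467

Iteration 1:
  u = (-3 - (-1)·0.0000 - (3)·0.0000) / (-8) = 0.3750
  v = (10 - (1)·0.0000 - (-3)·0.0000) / (5) = 2.0000
  w = (-7 - (3)·0.0000 - (1)·0.0000) / (8) = -0.8750
Iteration 2:
  u = (-3 - (-1)·2.0000 - (3)·-0.8750) / (-8) = -0.2031
  v = (10 - (1)·0.3750 - (-3)·-0.8750) / (5) = 1.4000
  w = (-7 - (3)·0.3750 - (1)·2.0000) / (8) = -1.2656
Iteration 3:
  u = (-3 - (-1)·1.4000 - (3)·-1.2656) / (-8) = -0.2746
  v = (10 - (1)·-0.2031 - (-3)·-1.2656) / (5) = 1.2813
  w = (-7 - (3)·-0.2031 - (1)·1.4000) / (8) = -0.9738
Residual b − A·x = (-0.9941, 0.9467, 0.3329)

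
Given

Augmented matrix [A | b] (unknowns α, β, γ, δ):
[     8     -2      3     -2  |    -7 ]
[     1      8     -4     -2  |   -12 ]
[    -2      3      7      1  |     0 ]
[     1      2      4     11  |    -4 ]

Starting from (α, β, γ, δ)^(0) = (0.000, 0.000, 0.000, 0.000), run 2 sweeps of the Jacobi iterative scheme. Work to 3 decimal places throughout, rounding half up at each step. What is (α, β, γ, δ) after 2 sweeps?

(-1.341, -1.482, 0.445, -0.011)

Iteration 1:
  α = (-7 - (-2)·0.000 - (3)·0.000 - (-2)·0.000) / (8) = -0.875
  β = (-12 - (1)·0.000 - (-4)·0.000 - (-2)·0.000) / (8) = -1.500
  γ = (0 - (-2)·0.000 - (3)·0.000 - (1)·0.000) / (7) = 0.000
  δ = (-4 - (1)·0.000 - (2)·0.000 - (4)·0.000) / (11) = -0.364
Iteration 2:
  α = (-7 - (-2)·-1.500 - (3)·0.000 - (-2)·-0.364) / (8) = -1.341
  β = (-12 - (1)·-0.875 - (-4)·0.000 - (-2)·-0.364) / (8) = -1.482
  γ = (0 - (-2)·-0.875 - (3)·-1.500 - (1)·-0.364) / (7) = 0.445
  δ = (-4 - (1)·-0.875 - (2)·-1.500 - (4)·0.000) / (11) = -0.011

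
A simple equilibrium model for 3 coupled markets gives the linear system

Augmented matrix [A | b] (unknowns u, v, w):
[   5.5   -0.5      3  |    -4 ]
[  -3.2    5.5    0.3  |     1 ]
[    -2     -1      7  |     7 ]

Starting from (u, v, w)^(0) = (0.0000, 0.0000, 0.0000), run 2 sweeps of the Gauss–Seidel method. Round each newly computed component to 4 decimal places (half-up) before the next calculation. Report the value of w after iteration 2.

Iteration 1:
  u = (-4 - (-0.5)·0.0000 - (3)·0.0000) / (5.5) = -0.7273
  v = (1 - (-3.2)·-0.7273 - (0.3)·0.0000) / (5.5) = -0.2413
  w = (7 - (-2)·-0.7273 - (-1)·-0.2413) / (7) = 0.7577
Iteration 2:
  u = (-4 - (-0.5)·-0.2413 - (3)·0.7577) / (5.5) = -1.1625
  v = (1 - (-3.2)·-1.1625 - (0.3)·0.7577) / (5.5) = -0.5359
  w = (7 - (-2)·-1.1625 - (-1)·-0.5359) / (7) = 0.5913

0.5913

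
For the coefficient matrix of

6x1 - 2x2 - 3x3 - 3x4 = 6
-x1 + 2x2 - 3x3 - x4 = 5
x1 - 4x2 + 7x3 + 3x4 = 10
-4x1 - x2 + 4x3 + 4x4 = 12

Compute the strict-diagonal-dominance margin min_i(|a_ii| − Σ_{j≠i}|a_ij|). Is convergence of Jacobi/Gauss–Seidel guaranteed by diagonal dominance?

-5

row 1: |6| − (2+3+3) = -2
row 2: |2| − (1+3+1) = -3
row 3: |7| − (1+4+3) = -1
row 4: |4| − (4+1+4) = -5
minimum over rows = -5 → not strictly diagonally dominant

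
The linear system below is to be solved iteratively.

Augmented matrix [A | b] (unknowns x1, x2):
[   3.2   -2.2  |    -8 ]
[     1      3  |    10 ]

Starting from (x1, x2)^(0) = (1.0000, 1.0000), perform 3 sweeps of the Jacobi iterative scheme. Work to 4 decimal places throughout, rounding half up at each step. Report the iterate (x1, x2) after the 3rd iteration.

(0.2070, 3.4792)

Iteration 1:
  x1 = (-8 - (-2.2)·1.0000) / (3.2) = -1.8125
  x2 = (10 - (1)·1.0000) / (3) = 3.0000
Iteration 2:
  x1 = (-8 - (-2.2)·3.0000) / (3.2) = -0.4375
  x2 = (10 - (1)·-1.8125) / (3) = 3.9375
Iteration 3:
  x1 = (-8 - (-2.2)·3.9375) / (3.2) = 0.2070
  x2 = (10 - (1)·-0.4375) / (3) = 3.4792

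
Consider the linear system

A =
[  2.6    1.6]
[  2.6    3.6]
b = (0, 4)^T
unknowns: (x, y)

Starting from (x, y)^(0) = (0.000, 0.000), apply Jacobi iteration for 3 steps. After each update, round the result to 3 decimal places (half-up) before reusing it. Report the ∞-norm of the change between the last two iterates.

Iteration 1:
  x = (0 - (1.6)·0.000) / (2.6) = 0.000
  y = (4 - (2.6)·0.000) / (3.6) = 1.111
Iteration 2:
  x = (0 - (1.6)·1.111) / (2.6) = -0.684
  y = (4 - (2.6)·0.000) / (3.6) = 1.111
Iteration 3:
  x = (0 - (1.6)·1.111) / (2.6) = -0.684
  y = (4 - (2.6)·-0.684) / (3.6) = 1.605
Change: (0.000, 0.494) → max |·| = 0.494

0.494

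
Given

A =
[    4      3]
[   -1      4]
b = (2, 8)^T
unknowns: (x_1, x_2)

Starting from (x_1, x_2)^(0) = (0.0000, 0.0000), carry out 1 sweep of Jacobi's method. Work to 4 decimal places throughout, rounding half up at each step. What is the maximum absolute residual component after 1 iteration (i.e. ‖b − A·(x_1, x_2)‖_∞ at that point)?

Iteration 1:
  x_1 = (2 - (3)·0.0000) / (4) = 0.5000
  x_2 = (8 - (-1)·0.0000) / (4) = 2.0000
Residual b − A·x = (-6.0000, 0.5000); ∞-norm = 6.0000

6.0000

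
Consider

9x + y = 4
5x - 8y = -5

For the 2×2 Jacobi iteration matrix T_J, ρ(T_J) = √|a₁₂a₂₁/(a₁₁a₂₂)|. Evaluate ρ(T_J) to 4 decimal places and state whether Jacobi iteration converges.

0.2635

a₁₂a₂₁/(a₁₁a₂₂) = (1)·(5) / ((9)·(-8)) = -0.069444
ρ = √|-0.069444| = √0.069444 = 0.2635
ρ < 1, so Jacobi converges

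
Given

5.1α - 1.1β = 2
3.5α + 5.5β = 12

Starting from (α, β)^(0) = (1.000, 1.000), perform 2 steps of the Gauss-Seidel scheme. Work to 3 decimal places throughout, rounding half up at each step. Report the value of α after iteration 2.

Iteration 1:
  α = (2 - (-1.1)·1.000) / (5.1) = 0.608
  β = (12 - (3.5)·0.608) / (5.5) = 1.795
Iteration 2:
  α = (2 - (-1.1)·1.795) / (5.1) = 0.779
  β = (12 - (3.5)·0.779) / (5.5) = 1.686

0.779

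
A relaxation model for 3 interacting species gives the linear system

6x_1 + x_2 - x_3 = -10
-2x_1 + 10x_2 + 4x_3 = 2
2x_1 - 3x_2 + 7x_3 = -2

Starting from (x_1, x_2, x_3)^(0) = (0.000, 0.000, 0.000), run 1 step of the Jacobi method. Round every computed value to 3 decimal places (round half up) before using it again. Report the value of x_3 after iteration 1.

Iteration 1:
  x_1 = (-10 - (1)·0.000 - (-1)·0.000) / (6) = -1.667
  x_2 = (2 - (-2)·0.000 - (4)·0.000) / (10) = 0.200
  x_3 = (-2 - (2)·0.000 - (-3)·0.000) / (7) = -0.286

-0.286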